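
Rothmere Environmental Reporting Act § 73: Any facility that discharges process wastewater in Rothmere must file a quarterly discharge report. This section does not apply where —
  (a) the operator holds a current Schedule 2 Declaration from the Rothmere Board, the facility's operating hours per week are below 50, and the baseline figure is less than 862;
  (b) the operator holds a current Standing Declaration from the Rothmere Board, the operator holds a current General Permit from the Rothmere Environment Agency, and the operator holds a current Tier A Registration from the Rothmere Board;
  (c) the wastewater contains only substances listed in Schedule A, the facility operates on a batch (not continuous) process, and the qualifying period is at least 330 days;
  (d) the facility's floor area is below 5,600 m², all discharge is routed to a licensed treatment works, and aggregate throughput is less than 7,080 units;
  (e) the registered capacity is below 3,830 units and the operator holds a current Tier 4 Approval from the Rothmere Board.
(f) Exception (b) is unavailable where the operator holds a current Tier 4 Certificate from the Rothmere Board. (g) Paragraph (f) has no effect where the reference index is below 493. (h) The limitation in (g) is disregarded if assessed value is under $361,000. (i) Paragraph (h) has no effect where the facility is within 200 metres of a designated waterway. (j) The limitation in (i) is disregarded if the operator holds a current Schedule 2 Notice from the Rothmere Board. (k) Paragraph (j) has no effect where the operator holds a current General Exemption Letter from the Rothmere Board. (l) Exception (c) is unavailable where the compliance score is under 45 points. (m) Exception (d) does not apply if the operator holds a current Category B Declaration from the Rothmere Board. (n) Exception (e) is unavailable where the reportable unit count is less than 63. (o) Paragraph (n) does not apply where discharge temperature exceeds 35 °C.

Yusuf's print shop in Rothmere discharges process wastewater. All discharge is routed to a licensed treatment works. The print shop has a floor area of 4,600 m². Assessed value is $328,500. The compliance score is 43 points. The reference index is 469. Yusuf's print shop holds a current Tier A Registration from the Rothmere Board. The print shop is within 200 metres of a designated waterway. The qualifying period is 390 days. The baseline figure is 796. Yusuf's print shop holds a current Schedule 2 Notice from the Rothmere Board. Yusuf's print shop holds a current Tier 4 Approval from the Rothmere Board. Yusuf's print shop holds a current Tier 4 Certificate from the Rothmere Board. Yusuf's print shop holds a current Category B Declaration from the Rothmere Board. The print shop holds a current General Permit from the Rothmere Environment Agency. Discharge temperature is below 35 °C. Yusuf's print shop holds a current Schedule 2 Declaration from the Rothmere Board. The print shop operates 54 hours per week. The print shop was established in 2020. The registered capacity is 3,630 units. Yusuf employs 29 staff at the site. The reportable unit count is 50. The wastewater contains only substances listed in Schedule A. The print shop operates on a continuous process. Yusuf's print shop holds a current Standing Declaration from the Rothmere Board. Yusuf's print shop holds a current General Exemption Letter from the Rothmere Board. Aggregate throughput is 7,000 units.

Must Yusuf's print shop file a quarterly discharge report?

No — exception (b) applies; Yusuf's print shop is not required to file a quarterly discharge report.

Exception (a) does not apply: the facility's operating hours per week are 54, not below 50.
All of (b)'s requirements are met (a current Standing Declaration is held; a current General Permit is held; a current Tier A Registration is held). Applying paragraphs (f)–(k): (f) would limit (b) — a current Tier 4 Certificate is held — but (g) sets (f) aside: (g) applies — the reference index is 469, below the 493 limit. (h) is engaged (assessed value is $328,500, under the $361,000 limit), but is overridden by (i): (i) is triggered — the print shop is within 200 m of a designated waterway. (j) applies (a current Schedule 2 Notice is held), but is overridden by (k): (k) operates against (j): a current General Exemption Letter is held. Exception (b) stands.
Exception (c) requires that the facility operates on a batch (not continuous) process; but the facility operates on a continuous process, so (c) is unavailable.
Exception (d): the facility's floor area is 4,600 m², below the 5,600 m² limit; discharge is routed to a licensed treatment works; aggregate throughput is 7,000 units, less than the 7,080 units limit — every condition holds. However, paragraph (m) must be considered: (m) is triggered — a current Category B Declaration is held. So (d) is unavailable.
All of (e)'s requirements are met (the registered capacity is 3,630 units, below the 3,830 units limit; a current Tier 4 Approval is held). However, paragraphs (n)–(o) must be considered: (n) is engaged — the reportable unit count is 50, less than the 63 limit. (o) is not engaged (discharge temperature is below 35 °C), so (n) stands. So (e) is unavailable.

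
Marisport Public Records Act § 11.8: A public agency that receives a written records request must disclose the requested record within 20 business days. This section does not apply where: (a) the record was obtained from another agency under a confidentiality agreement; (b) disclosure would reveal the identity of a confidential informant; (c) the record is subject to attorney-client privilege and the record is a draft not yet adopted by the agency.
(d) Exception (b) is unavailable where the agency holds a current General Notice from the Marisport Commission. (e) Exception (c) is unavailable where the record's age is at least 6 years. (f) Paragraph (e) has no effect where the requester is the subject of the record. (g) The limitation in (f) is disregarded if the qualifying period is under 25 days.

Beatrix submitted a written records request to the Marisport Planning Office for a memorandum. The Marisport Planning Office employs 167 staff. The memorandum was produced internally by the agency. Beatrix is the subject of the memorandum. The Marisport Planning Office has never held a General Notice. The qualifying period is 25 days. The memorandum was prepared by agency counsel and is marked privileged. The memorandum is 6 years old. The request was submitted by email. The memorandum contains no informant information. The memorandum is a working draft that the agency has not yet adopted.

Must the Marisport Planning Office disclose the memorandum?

Exception (a) requires that the record was obtained from another agency under a confidentiality agreement; but the memorandum was produced internally, so (a) is unavailable.
Exception (b) does not apply: the memorandum contains no informant information.
Exception (c) is satisfied on its face — the memorandum is privileged; the memorandum is an unadopted draft. Under paragraphs (e)–(g): (e) is triggered (the record's age is 6 years, meeting the 6 years threshold), but is set aside by (f): (f) operates against (e): Beatrix is the subject of the memorandum. (g) does not operate here (the qualifying period is 25 days, not under 25 days), so (f) stands. Exception (c) stands.

No — exception (c) applies; the Marisport Planning Office is not required to disclose the memorandum.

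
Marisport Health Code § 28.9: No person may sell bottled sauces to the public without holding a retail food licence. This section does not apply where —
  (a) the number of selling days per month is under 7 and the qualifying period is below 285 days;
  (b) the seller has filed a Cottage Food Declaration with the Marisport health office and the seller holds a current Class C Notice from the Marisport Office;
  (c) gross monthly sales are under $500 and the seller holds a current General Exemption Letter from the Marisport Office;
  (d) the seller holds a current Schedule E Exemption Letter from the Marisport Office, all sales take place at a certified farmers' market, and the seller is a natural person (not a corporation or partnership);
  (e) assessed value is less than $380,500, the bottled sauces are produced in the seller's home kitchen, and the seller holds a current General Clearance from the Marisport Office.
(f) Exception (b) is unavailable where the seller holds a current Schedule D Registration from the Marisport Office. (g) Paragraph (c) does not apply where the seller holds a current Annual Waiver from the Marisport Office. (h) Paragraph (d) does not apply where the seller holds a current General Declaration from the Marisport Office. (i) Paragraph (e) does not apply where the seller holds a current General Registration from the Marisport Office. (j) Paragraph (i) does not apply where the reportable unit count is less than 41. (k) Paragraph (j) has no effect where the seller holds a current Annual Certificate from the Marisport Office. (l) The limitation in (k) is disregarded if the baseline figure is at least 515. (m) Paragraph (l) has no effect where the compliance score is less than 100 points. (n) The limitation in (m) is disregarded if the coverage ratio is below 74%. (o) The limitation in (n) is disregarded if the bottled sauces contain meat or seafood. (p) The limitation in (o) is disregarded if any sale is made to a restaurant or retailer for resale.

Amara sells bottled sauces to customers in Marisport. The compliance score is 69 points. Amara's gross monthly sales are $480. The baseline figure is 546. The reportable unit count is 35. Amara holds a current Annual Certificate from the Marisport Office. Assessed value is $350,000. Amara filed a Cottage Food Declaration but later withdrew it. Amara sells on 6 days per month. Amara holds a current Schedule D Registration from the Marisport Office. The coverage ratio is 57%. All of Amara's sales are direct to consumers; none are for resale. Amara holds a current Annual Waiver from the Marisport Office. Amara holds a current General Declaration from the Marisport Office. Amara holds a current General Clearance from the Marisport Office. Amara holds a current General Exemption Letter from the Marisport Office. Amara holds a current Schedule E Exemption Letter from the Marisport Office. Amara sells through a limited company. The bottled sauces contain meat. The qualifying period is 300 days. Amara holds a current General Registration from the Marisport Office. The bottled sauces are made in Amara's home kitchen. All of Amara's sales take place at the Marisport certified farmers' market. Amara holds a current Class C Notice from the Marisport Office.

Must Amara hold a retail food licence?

Exception (a) requires that the qualifying period is below 285 days; but the qualifying period is 300 days, not below 285 days, so (a) is unavailable.
Exception (b) fails — the Cottage Food Declaration was withdrawn.
Exception (c): gross monthly sales are $480, under the $500 limit; a current General Exemption Letter is held — every condition holds. However, paragraph (g) must be considered: (g) is triggered — a current Annual Waiver is held. (c) is therefore removed.
Exception (d) fails — the seller operates through a limited company.
Exception (e): assessed value is $350,000, less than the $380,500 limit; the bottled sauces are home-kitchen produced; a current General Clearance is held — every condition holds. Turning to paragraphs (i)–(p): (i) is engaged — a current General Registration is held. (j) would limit (i) — the reportable unit count is 35, less than the 41 limit — but (k) sets (j) aside: (k) operates against (j): a current Annual Certificate is held. (l) would limit (k) — the baseline figure is 546, meeting the 515 threshold — but (m) sets (l) aside: (m) operates against (l): the compliance score is 69 points, less than the 100 points limit. (n) is triggered (the coverage ratio is 57%, below the 74% limit), but is set aside by (o): (o) is engaged — the bottled sauces contain meat. (p) does not operate here (no sales are for resale), so (o) stands. (e) is therefore removed.
Every exception is unavailable, so the rule governs.

Yes — Amara must hold a retail food licence.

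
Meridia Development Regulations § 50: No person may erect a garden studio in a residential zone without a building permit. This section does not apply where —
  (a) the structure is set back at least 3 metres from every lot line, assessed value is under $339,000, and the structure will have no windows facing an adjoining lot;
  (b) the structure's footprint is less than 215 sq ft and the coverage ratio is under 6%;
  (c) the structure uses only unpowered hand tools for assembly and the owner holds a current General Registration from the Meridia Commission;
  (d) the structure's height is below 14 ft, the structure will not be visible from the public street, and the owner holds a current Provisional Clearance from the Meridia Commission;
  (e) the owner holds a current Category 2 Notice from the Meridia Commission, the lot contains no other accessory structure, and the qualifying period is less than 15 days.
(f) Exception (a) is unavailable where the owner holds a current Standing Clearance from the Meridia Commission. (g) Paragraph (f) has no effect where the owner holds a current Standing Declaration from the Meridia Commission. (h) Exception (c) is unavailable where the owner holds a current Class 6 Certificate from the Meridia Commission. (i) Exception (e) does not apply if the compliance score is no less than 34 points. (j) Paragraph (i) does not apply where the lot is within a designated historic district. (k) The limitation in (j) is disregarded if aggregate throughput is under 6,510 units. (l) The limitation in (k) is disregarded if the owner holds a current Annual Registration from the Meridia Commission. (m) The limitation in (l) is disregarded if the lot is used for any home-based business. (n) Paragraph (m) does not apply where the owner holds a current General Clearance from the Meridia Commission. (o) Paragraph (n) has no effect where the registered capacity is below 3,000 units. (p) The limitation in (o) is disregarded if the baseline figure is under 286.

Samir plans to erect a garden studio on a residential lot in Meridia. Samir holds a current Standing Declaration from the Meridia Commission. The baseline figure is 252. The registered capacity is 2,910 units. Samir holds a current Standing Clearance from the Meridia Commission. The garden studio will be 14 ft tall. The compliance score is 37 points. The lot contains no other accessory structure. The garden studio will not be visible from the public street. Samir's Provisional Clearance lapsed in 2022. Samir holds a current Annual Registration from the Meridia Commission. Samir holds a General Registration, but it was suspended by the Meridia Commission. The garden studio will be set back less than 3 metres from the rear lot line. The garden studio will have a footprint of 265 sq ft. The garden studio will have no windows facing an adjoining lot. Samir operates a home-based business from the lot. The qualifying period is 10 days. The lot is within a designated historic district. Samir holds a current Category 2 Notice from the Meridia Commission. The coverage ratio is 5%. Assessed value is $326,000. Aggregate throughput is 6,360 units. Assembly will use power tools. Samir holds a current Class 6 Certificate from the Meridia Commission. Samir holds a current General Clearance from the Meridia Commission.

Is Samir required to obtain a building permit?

Exception (a) does not apply: the rear setback is under 3 m.
Exception (b) does not apply: the structure's footprint is 265 sq ft, not less than 215 sq ft.
Exception (c) fails — assembly uses power tools.
Exception (d) requires that the structure's height is below 14 ft; but the structure's height is 14 ft, not below 14 ft, so (d) is unavailable.
Exception (e)'s conditions are all satisfied: a current Category 2 Notice is held; the lot has no other accessory structure; the qualifying period is 10 days, less than the 15 days limit. Considering the limiting provisions: (i) is engaged (the compliance score is 37 points, meeting the 34 points threshold), but is set aside by (j): (j) operates against (i): the lot is in a historic district. (k) operates (aggregate throughput is 6,360 units, under the 6,510 units limit), but is overridden by (l): (l) operates — a current Annual Registration is held. (m) operates (a home-based business operates on the lot), but is set aside by (n): (n) operates against (m): a current General Clearance is held. (o) would limit (n) — the registered capacity is 2,910 units, below the 3,000 units limit — but (p) sets (o) aside: (p) is triggered — the baseline figure is 252, under the 286 limit. (e) remains available.

No — exception (e) applies; Samir does not need a building permit.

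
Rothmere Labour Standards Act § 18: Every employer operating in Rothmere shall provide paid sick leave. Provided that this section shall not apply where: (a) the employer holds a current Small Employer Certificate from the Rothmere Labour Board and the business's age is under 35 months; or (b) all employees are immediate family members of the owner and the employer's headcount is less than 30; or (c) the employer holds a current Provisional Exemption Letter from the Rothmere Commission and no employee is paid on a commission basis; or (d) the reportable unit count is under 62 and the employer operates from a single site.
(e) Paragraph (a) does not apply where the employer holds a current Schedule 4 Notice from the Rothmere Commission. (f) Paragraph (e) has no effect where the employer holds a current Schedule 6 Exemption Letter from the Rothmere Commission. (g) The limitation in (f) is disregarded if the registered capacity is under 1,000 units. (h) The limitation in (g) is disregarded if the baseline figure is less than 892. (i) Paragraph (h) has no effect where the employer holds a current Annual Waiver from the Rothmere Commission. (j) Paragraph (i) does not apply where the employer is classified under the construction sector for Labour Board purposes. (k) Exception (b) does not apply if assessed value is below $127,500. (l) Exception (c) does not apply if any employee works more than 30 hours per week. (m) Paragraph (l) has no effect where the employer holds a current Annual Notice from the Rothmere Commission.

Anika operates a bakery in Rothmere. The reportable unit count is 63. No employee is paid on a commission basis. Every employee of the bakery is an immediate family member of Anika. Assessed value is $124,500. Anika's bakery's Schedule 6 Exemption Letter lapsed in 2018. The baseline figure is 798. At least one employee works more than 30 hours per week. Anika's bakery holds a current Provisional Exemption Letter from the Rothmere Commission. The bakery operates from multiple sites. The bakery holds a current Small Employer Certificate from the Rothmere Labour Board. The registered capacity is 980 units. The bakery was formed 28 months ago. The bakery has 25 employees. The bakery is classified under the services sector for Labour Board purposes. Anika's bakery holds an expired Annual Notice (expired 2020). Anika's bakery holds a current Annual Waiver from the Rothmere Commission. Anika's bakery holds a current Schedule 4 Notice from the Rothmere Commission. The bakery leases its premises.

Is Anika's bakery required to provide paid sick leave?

Yes — Anika's bakery must provide paid sick leave.

Exception (a) is satisfied on its face — a current Small Employer Certificate is held; the business's age is 28 months, under the 35 months limit. But applying paragraphs (e)–(j): (e) operates against (a): a current Schedule 4 Notice is held. (f), which would lift (e), is not triggered — no current Schedule 6 Exemption Letter is held. So (a) is unavailable.
Exception (b)'s conditions are all satisfied: every employee is an immediate family member; the employer's headcount is 25, less than the 30 limit. But applying paragraph (k): (k) is triggered — assessed value is $124,500, below the $127,500 limit. (b) is therefore removed.
Exception (c) is satisfied on its face — a current Provisional Exemption Letter is held; no employee is paid on commission. But: (l) operates against (c): at least one employee exceeds 30 hours/week. (m), which would lift (l), is not engaged — no current Annual Notice is held. (c) is therefore removed.
Exception (d) does not apply: the reportable unit count is 63, not under 62.
None of the exceptions is available; § 18 applies in full.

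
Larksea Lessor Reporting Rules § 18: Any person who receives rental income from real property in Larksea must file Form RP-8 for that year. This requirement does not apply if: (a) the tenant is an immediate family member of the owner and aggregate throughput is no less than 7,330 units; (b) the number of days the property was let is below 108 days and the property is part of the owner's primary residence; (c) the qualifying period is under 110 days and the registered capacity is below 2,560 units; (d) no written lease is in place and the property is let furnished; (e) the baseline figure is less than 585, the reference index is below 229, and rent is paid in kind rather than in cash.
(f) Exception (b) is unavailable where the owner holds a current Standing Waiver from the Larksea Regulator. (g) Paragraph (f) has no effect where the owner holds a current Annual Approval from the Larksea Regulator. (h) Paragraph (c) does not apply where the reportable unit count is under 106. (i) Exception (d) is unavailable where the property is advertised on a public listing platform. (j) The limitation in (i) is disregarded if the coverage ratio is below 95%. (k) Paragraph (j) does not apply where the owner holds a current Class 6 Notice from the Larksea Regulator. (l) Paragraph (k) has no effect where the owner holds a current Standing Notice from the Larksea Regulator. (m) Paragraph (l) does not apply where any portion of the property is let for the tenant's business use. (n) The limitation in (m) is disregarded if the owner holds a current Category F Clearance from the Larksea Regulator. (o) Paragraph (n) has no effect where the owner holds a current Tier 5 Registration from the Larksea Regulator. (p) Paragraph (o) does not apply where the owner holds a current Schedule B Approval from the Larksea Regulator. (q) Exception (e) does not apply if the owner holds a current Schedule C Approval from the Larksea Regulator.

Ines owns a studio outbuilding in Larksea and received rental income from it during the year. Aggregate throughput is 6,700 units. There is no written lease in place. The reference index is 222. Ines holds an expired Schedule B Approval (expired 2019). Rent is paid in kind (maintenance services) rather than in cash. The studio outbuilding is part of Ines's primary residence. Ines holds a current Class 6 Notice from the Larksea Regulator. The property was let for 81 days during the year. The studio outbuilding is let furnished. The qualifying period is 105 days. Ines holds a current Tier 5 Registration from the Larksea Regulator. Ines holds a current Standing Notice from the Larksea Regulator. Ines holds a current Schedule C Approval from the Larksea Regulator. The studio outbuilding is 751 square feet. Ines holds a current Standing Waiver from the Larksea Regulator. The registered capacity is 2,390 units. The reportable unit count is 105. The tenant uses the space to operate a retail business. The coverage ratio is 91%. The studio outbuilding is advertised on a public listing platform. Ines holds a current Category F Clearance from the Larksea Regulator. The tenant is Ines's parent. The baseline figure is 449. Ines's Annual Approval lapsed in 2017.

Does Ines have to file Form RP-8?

Yes — Ines must file Form RP-8.

Exception (a) fails — aggregate throughput is 6,700 units, short of 7,330 units.
Exception (b) is satisfied on its face — the number of days the property was let is 81 days, below the 108 days limit; the studio outbuilding is part of the primary residence. However, paragraphs (f)–(g) must be considered: (f) operates against (b): a current Standing Waiver is held. (g) is inapplicable (there is no Annual Approval in force), so (f) stands. So (b) is unavailable.
Exception (c): the qualifying period is 105 days, under the 110 days limit; the registered capacity is 2,390 units, below the 2,560 units limit — every condition holds. Turning to paragraph (h): (h) is triggered — the reportable unit count is 105, under the 106 limit. So (c) is unavailable.
Exception (d) is satisfied on its face — there is no written lease; the property is let furnished. However, paragraphs (i)–(p) must be considered: (i) operates against (d): the property is publicly advertised. (j) applies (the coverage ratio is 91%, below the 95% limit), but is itself disapplied by (k): (k) operates against (j): a current Class 6 Notice is held. (l) would limit (k) — a current Standing Notice is held — but (m) sets (l) aside: (m) operates — the space is let for business use. (n) applies (a current Category F Clearance is held), but yields to (o): (o) operates against (n): a current Tier 5 Registration is held. (p), which would lift (o), does not operate here — no current Schedule B Approval is held. (d) is therefore removed.
Exception (e) is satisfied on its face — the baseline figure is 449, less than the 585 limit; the reference index is 222, below the 229 limit; rent is paid in kind. But: (q) operates against (e): a current Schedule C Approval is held. Exception (e) does not apply.
No exception is made out. Ines falls within the general rule.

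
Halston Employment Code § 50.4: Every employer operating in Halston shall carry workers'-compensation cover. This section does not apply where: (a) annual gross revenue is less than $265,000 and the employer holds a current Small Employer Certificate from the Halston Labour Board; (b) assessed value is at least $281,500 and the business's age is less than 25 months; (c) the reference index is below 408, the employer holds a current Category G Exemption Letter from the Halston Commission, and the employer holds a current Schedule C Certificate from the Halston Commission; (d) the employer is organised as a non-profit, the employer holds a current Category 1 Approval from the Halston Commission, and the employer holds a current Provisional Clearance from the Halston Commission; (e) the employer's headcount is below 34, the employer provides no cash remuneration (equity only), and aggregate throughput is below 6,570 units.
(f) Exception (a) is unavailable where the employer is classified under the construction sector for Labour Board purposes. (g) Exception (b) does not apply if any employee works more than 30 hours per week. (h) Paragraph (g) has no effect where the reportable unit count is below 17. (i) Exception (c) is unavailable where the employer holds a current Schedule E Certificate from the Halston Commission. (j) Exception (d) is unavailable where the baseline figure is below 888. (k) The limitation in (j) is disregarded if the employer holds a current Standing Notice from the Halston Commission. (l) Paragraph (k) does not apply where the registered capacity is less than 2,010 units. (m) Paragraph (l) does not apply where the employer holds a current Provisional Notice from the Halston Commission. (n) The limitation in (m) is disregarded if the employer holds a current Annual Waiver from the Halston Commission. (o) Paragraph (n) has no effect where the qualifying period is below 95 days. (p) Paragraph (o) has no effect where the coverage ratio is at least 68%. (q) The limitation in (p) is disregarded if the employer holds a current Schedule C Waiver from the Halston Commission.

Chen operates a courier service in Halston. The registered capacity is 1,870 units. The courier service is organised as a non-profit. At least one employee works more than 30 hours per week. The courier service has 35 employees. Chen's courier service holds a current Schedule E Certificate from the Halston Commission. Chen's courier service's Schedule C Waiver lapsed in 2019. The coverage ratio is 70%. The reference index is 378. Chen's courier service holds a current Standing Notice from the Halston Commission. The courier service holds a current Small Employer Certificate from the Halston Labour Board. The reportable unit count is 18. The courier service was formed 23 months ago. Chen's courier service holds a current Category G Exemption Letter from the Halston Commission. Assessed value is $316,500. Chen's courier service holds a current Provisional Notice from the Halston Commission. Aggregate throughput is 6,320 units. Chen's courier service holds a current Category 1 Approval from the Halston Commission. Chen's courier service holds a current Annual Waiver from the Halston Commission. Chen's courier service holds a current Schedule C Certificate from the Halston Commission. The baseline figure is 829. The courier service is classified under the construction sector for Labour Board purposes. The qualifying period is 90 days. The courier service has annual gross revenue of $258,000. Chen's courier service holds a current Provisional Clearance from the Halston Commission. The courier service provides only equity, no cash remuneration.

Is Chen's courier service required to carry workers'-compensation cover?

Yes — Chen's courier service must carry workers'-compensation cover.

Exception (a): annual gross revenue is $258,000, less than the $265,000 limit; a current Small Employer Certificate is held — every condition holds. But applying paragraph (f): (f) operates against (a): the courier service is classified under the construction sector. So (a) is unavailable.
Exception (b) is satisfied on its face — assessed value is $316,500, meeting the $281,500 threshold; the business's age is 23 months, less than the 25 months limit. However, paragraphs (g)–(h) must be considered: (g) operates — at least one employee exceeds 30 hours/week. (h), which would lift (g), is inapplicable — the reportable unit count is 18, not below 17. Exception (b) does not apply.
Exception (c)'s conditions are all satisfied: the reference index is 378, below the 408 limit; a current Category G Exemption Letter is held; a current Schedule C Certificate is held. Turning to paragraph (i): (i) operates against (c): a current Schedule E Certificate is held. (c) is therefore removed.
Exception (d): the employer is a non-profit; a current Category 1 Approval is held; a current Provisional Clearance is held — every condition holds. But applying paragraphs (j)–(q): (j) is engaged — the baseline figure is 829, below the 888 limit. (k) would limit (j) — a current Standing Notice is held — but (l) sets (k) aside: (l) is engaged — the registered capacity is 1,870 units, less than the 2,010 units limit. (m) would limit (l) — a current Provisional Notice is held — but (n) sets (m) aside: (n) applies — a current Annual Waiver is held. (o) would limit (n) — the qualifying period is 90 days, below the 95 days limit — but (p) sets (o) aside: (p) applies — the coverage ratio is 70%, meeting the 68% threshold. (q) is inapplicable (the Schedule C Waiver is not current), so (p) stands. (d) is therefore removed.
Exception (e) requires that the employer's headcount is below 34; but the employer's headcount is 35, not below 34, so (e) is unavailable.
No exception displaces § 50.4.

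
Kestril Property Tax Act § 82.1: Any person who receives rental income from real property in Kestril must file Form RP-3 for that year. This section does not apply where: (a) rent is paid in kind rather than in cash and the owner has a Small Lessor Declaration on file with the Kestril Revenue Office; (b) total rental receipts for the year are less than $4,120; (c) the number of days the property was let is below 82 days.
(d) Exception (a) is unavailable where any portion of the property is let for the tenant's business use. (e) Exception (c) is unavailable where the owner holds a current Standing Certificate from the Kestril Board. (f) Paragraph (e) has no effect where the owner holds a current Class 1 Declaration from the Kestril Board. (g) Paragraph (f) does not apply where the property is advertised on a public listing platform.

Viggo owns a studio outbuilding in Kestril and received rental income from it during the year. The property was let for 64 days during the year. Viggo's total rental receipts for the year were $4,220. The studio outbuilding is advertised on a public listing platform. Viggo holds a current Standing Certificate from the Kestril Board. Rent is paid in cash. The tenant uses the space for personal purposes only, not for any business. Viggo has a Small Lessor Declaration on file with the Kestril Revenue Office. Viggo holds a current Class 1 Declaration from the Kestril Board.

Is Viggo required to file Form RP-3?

Exception (a) does not apply: rent is paid in cash.
Exception (b) does not apply: total rental receipts for the year are $4,220, not less than $4,120.
Exception (c)'s conditions are all satisfied: the number of days the property was let is 64 days, below the 82 days limit. Turning to paragraphs (e)–(g): (e) operates against (c): a current Standing Certificate is held. (f) applies (a current Class 1 Declaration is held), but is displaced by (g): (g) applies — the property is publicly advertised. Exception (c) does not apply.
No exception displaces § 82.1.

Yes — Viggo must file Form RP-3.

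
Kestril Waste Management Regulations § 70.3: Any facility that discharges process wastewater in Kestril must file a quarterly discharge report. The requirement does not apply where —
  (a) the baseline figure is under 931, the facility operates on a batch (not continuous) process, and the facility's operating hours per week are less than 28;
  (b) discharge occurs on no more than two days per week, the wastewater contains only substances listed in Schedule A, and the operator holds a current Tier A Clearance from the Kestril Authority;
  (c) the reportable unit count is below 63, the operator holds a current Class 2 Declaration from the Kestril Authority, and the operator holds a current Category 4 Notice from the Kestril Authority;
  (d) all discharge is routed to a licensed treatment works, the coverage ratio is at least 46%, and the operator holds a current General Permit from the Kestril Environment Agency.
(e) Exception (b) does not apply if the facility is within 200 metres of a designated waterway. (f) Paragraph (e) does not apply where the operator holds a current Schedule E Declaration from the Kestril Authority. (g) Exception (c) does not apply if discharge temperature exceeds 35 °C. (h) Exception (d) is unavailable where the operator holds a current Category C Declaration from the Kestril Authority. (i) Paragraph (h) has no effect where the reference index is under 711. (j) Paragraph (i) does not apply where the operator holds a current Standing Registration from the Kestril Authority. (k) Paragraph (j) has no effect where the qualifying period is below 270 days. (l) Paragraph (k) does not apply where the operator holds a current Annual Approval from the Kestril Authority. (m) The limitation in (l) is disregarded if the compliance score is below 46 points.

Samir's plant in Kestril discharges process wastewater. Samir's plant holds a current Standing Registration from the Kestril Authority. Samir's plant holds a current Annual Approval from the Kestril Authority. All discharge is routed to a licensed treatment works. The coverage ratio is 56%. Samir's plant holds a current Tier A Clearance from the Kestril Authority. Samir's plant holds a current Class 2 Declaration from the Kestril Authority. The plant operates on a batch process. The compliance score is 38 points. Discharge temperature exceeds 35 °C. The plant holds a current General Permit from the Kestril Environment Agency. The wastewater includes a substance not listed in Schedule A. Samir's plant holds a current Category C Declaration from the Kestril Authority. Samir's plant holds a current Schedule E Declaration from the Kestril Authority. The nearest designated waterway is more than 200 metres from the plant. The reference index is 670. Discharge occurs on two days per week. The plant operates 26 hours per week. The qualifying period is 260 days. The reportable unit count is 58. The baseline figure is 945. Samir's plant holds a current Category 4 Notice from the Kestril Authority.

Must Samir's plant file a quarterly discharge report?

No — exception (d) applies; Samir's plant is not required to file a quarterly discharge report.

Exception (a) fails — the baseline figure is 945, not under 931.
Exception (b) requires that the wastewater contains only substances listed in Schedule A; but the wastewater includes a non-Schedule-A substance, so (b) is unavailable.
Exception (c)'s conditions are all satisfied: the reportable unit count is 58, below the 63 limit; a current Class 2 Declaration is held; a current Category 4 Notice is held. But applying paragraph (g): (g) applies — discharge temperature exceeds 35 °C. So (c) is unavailable.
Exception (d)'s conditions are all satisfied: discharge is routed to a licensed treatment works; the coverage ratio is 56%, meeting the 46% threshold; a current General Permit is held. As to paragraphs (h)–(m): (h) is triggered (a current Category C Declaration is held), but is overridden by (i): (i) applies — the reference index is 670, under the 711 limit. (j) would limit (i) — a current Standing Registration is held — but (k) sets (j) aside: (k) operates — the qualifying period is 260 days, below the 270 days limit. (l) would limit (k) — a current Annual Approval is held — but (m) sets (l) aside: (m) operates against (l): the compliance score is 38 points, below the 46 points limit. (d) remains available.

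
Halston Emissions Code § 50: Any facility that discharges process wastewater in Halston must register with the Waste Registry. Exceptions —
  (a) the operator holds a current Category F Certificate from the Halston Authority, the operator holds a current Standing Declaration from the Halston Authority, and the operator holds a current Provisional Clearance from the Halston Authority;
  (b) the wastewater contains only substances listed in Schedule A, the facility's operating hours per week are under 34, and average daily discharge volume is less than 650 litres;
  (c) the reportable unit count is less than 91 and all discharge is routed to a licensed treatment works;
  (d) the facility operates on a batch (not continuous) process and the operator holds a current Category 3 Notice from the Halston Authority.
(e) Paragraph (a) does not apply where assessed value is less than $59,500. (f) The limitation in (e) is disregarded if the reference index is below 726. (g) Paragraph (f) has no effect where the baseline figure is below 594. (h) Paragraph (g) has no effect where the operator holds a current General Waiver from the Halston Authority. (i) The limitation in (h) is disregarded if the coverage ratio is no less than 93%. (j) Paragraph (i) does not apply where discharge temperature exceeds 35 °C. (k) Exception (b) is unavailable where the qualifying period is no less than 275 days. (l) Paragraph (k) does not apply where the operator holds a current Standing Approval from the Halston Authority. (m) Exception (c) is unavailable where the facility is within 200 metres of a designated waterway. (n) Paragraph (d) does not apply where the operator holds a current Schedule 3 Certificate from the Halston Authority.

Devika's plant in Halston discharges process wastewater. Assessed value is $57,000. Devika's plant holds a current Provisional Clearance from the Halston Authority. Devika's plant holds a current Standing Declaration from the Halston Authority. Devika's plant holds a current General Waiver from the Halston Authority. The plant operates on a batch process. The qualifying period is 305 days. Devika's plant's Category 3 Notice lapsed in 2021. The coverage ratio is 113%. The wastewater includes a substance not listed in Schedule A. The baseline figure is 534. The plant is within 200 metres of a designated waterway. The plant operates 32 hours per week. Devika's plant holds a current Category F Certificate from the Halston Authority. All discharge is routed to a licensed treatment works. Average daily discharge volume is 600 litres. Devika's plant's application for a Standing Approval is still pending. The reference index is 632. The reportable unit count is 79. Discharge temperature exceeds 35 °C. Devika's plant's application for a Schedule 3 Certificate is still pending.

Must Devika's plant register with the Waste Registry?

No — exception (a) applies; Devika's plant is not required to register with the Waste Registry.

Exception (a)'s conditions are all satisfied: a current Category F Certificate is held; a current Standing Declaration is held; a current Provisional Clearance is held. Applying paragraphs (e)–(j): (e) would limit (a) — assessed value is $57,000, less than the $59,500 limit — but (f) sets (e) aside: (f) operates against (e): the reference index is 632, below the 726 limit. (g) would limit (f) — the baseline figure is 534, below the 594 limit — but (h) sets (g) aside: (h) operates against (g): a current General Waiver is held. (i) applies (the coverage ratio is 113%, meeting the 93% threshold), but is displaced by (j): (j) operates — discharge temperature exceeds 35 °C. (a) remains available.
Exception (b) does not apply: the wastewater includes a non-Schedule-A substance.
Exception (c) is satisfied on its face — the reportable unit count is 79, less than the 91 limit; discharge is routed to a licensed treatment works. Turning to paragraph (m): (m) operates against (c): the plant is within 200 m of a designated waterway. Exception (c) does not apply.
Exception (d) fails — no current Category 3 Notice is held.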